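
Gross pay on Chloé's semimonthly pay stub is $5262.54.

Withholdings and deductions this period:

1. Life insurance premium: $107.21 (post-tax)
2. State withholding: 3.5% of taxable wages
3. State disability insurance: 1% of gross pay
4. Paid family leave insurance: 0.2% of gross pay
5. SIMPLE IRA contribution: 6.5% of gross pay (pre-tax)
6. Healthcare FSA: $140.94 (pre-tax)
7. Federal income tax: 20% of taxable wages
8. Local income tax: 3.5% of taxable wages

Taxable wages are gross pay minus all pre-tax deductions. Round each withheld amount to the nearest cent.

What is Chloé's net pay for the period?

$3318.69

Healthcare FSA: $140.94
SIMPLE IRA contribution: $5262.54 × 0.065 = $342.07
Pre-tax total = $140.94 + $342.07 = $483.01
Taxable wages = $5262.54 − $483.01 = $4779.53
Local income tax: $4779.53 × 0.035 = $167.28
State withholding: $4779.53 × 0.035 = $167.28
Federal income tax: $4779.53 × 0.2 = $955.91
State disability insurance: $5262.54 × 0.01 = $52.63
Paid family leave insurance: $5262.54 × 0.002 = $10.53
Life insurance premium: $107.21
Total deductions = $140.94 + $342.07 + $167.28 + $167.28 + $955.91 + $52.63 + $10.53 + $107.21 = $1943.85
Net pay = $5262.54 − $1943.85 = $3318.69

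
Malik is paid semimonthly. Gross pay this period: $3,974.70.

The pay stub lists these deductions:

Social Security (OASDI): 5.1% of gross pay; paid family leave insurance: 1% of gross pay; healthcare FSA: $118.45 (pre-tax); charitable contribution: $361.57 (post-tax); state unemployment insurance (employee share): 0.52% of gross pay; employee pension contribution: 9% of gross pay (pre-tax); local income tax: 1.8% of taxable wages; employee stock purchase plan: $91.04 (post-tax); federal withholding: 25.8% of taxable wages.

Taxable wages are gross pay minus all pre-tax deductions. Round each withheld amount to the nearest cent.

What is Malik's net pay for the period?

$1,817.20

Employee pension contribution: $3,974.70 × 0.09 = $357.72
Healthcare FSA: $118.45
Pre-tax total = $357.72 + $118.45 = $476.17
Taxable wages = $3,974.70 − $476.17 = $3,498.53
Federal withholding: $3,498.53 × 0.258 = $902.62
Local income tax: $3,498.53 × 0.018 = $62.97
State unemployment insurance (employee share): $3,974.70 × 0.0052 = $20.67
Social Security (OASDI): $3,974.70 × 0.051 = $202.71
Paid family leave insurance: $3,974.70 × 0.01 = $39.75
Charitable contribution: $361.57
Employee stock purchase plan: $91.04
Total deductions = $357.72 + $118.45 + $902.62 + $62.97 + $20.67 + $202.71 + $39.75 + $361.57 + $91.04 = $2,157.50
Net pay = $3,974.70 − $2,157.50 = $1,817.20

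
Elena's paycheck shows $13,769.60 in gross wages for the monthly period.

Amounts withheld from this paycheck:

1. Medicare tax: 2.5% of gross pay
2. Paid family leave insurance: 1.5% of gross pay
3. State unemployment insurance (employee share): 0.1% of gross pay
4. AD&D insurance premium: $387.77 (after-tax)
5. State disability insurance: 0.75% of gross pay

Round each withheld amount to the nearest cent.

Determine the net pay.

State unemployment insurance (employee share): $13,769.60 × 0.001 = $13.77
Paid family leave insurance: $13,769.60 × 0.015 = $206.54
Medicare tax: $13,769.60 × 0.025 = $344.24
State disability insurance: $13,769.60 × 0.0075 = $103.27
AD&D insurance premium: $387.77
Total deductions = $13.77 + $206.54 + $344.24 + $103.27 + $387.77 = $1,055.59
Net pay = $13,769.60 − $1,055.59 = $12,714.01

$12,714.01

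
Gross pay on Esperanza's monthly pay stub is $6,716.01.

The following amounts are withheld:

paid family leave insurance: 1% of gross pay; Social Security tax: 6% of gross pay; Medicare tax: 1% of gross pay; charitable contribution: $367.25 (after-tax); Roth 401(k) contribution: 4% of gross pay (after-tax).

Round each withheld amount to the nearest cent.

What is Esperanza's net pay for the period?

$5,542.84

Paid family leave insurance: $6,716.01 × 0.01 = $67.16
Medicare tax: $6,716.01 × 0.01 = $67.16
Social Security tax: $6,716.01 × 0.06 = $402.96
Charitable contribution: $367.25
Roth 401(k) contribution: $6,716.01 × 0.04 = $268.64
Total deductions = $67.16 + $67.16 + $402.96 + $367.25 + $268.64 = $1,173.17
Net pay = $6,716.01 − $1,173.17 = $5,542.84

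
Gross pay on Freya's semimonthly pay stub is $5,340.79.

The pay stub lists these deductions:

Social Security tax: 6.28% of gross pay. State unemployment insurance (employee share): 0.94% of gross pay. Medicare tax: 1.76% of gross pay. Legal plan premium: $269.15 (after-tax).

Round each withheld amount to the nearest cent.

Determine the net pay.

State unemployment insurance (employee share): $5,340.79 × 0.0094 = $50.20
Social Security tax: $5,340.79 × 0.0628 = $335.40
Medicare tax: $5,340.79 × 0.0176 = $94.00
Legal plan premium: $269.15
Total deductions = $50.20 + $335.40 + $94.00 + $269.15 = $748.75
Net pay = $5,340.79 − $748.75 = $4,592.04

$4,592.04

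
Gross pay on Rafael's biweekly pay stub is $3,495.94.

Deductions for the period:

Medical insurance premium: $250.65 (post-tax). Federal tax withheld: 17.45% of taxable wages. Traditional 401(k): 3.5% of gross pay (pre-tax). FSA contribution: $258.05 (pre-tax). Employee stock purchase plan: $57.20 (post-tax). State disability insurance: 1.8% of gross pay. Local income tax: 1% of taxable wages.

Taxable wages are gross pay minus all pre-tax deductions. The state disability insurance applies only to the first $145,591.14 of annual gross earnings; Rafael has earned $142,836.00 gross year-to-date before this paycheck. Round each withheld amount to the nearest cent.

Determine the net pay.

FSA contribution: $258.05
Traditional 401(k): $3,495.94 × 0.035 = $122.36
Pre-tax total = $258.05 + $122.36 = $380.41
Taxable wages = $3,495.94 − $380.41 = $3,115.53
Federal tax withheld: $3,115.53 × 0.1745 = $543.66
Local income tax: $3,115.53 × 0.01 = $31.16
State disability insurance: only $145,591.14 − $142,836.00 = $2,755.14 of this check is subject → $2,755.14 × 0.018 = $49.59
Employee stock purchase plan: $57.20
Medical insurance premium: $250.65
Total deductions = $258.05 + $122.36 + $543.66 + $31.16 + $49.59 + $57.20 + $250.65 = $1,312.67
Net pay = $3,495.94 − $1,312.67 = $2,183.27

$2,183.27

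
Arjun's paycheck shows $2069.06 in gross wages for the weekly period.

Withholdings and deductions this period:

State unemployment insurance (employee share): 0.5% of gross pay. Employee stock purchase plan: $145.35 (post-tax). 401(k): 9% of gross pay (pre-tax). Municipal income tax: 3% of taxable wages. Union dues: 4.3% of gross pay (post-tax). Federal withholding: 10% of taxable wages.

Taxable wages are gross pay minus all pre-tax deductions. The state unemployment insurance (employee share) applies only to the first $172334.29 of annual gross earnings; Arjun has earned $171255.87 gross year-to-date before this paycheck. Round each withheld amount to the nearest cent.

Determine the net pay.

401(k): $2069.06 × 0.09 = $186.22
Taxable wages = $2069.06 − $186.22 = $1882.84
Municipal income tax: $1882.84 × 0.03 = $56.49
Federal withholding: $1882.84 × 0.1 = $188.28
State unemployment insurance (employee share): only $172334.29 − $171255.87 = $1078.42 of this check is subject → $1078.42 × 0.005 = $5.39
Union dues: $2069.06 × 0.043 = $88.97
Employee stock purchase plan: $145.35
Total deductions = $186.22 + $56.49 + $188.28 + $5.39 + $88.97 + $145.35 = $670.70
Net pay = $2069.06 − $670.70 = $1398.36

$1398.36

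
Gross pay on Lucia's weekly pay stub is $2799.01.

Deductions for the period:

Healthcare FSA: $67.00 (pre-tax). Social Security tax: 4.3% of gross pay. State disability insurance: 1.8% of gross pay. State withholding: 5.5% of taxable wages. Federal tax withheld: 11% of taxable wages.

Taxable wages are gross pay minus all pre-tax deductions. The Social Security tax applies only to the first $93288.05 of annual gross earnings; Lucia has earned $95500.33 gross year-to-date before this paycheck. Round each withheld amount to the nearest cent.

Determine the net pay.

Healthcare FSA: $67.00
Taxable wages = $2799.01 − $67.00 = $2732.01
State withholding: $2732.01 × 0.055 = $150.26
Federal tax withheld: $2732.01 × 0.11 = $300.52
Social Security tax: annual cap $93288.05 already reached (YTD $95500.33), so $0.00
State disability insurance: $2799.01 × 0.018 = $50.38
Total deductions = $67.00 + $150.26 + $300.52 + $0.00 + $50.38 = $568.16
Net pay = $2799.01 − $568.16 = $2230.85

$2230.85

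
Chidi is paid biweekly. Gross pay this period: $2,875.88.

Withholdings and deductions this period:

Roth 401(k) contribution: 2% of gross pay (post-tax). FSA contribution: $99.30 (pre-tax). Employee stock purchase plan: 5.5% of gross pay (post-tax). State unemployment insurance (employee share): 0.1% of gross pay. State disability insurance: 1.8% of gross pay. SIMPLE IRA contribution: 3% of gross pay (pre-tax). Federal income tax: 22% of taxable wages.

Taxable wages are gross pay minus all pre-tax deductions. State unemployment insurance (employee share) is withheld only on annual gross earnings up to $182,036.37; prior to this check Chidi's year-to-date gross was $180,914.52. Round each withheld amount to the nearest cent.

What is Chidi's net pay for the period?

SIMPLE IRA contribution: $2,875.88 × 0.03 = $86.28
FSA contribution: $99.30
Pre-tax total = $86.28 + $99.30 = $185.58
Taxable wages = $2,875.88 − $185.58 = $2,690.30
Federal income tax: $2,690.30 × 0.22 = $591.87
State disability insurance: $2,875.88 × 0.018 = $51.77
State unemployment insurance (employee share): only $182,036.37 − $180,914.52 = $1,121.85 of this check is subject → $1,121.85 × 0.001 = $1.12
Roth 401(k) contribution: $2,875.88 × 0.02 = $57.52
Employee stock purchase plan: $2,875.88 × 0.055 = $158.17
Total deductions = $86.28 + $99.30 + $591.87 + $51.77 + $1.12 + $57.52 + $158.17 = $1,046.03
Net pay = $2,875.88 − $1,046.03 = $1,829.85

$1,829.85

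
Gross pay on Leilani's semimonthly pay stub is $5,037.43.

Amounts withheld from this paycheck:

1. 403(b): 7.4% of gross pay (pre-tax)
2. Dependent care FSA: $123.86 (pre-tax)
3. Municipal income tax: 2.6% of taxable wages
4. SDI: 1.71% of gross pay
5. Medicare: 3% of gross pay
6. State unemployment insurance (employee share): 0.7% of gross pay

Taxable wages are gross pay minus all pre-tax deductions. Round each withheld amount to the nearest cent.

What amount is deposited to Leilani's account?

Dependent care FSA: $123.86
403(b): $5,037.43 × 0.074 = $372.77
Pre-tax total = $123.86 + $372.77 = $496.63
Taxable wages = $5,037.43 − $496.63 = $4,540.80
Municipal income tax: $4,540.80 × 0.026 = $118.06
Medicare: $5,037.43 × 0.03 = $151.12
SDI: $5,037.43 × 0.0171 = $86.14
State unemployment insurance (employee share): $5,037.43 × 0.007 = $35.26
Total deductions = $123.86 + $372.77 + $118.06 + $151.12 + $86.14 + $35.26 = $887.21
Net pay = $5,037.43 − $887.21 = $4,150.22

$4,150.22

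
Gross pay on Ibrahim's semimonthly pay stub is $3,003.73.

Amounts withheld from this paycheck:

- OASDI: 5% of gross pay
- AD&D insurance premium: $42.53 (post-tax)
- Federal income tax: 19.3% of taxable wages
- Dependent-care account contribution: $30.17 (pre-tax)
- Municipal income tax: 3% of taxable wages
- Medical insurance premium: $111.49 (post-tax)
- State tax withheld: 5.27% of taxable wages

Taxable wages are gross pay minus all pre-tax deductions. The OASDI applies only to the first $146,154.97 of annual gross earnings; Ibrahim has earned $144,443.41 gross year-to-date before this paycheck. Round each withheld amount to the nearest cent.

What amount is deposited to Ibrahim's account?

$1,914.14

Dependent-care account contribution: $30.17
Taxable wages = $3,003.73 − $30.17 = $2,973.56
Municipal income tax: $2,973.56 × 0.03 = $89.21
Federal income tax: $2,973.56 × 0.193 = $573.90
State tax withheld: $2,973.56 × 0.0527 = $156.71
OASDI: only $146,154.97 − $144,443.41 = $1,711.56 of this check is subject → $1,711.56 × 0.05 = $85.58
AD&D insurance premium: $42.53
Medical insurance premium: $111.49
Total deductions = $30.17 + $89.21 + $573.90 + $156.71 + $85.58 + $42.53 + $111.49 = $1,089.59
Net pay = $3,003.73 − $1,089.59 = $1,914.14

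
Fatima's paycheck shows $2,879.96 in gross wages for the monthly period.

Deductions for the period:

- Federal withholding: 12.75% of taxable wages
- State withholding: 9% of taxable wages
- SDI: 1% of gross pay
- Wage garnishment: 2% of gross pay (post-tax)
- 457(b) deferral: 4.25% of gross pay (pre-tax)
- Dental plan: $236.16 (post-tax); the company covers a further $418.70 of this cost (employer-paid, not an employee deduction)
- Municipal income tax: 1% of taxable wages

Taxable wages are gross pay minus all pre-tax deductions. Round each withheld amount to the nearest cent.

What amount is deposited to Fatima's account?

$1,807.65

457(b) deferral: $2,879.96 × 0.0425 = $122.40
Taxable wages = $2,879.96 − $122.40 = $2,757.56
Federal withholding: $2,757.56 × 0.1275 = $351.59
State withholding: $2,757.56 × 0.09 = $248.18
Municipal income tax: $2,757.56 × 0.01 = $27.58
SDI: $2,879.96 × 0.01 = $28.80
Wage garnishment: $2,879.96 × 0.02 = $57.60
Dental plan: $236.16
(Employer's $418.70 toward dental plan is not withheld from the employee.)
Total deductions = $122.40 + $351.59 + $248.18 + $27.58 + $28.80 + $57.60 + $236.16 = $1,072.31
Net pay = $2,879.96 − $1,072.31 = $1,807.65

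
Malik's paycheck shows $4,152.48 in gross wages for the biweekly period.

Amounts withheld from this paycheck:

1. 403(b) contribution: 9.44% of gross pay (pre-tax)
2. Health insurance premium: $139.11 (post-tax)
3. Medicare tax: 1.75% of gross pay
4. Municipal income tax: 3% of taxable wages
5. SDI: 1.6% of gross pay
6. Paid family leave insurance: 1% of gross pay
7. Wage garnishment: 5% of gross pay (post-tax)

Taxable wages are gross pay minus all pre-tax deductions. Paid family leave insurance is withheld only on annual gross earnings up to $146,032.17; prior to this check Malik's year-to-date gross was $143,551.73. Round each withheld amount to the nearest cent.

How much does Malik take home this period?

$3,137.04

403(b) contribution: $4,152.48 × 0.0944 = $391.99
Taxable wages = $4,152.48 − $391.99 = $3,760.49
Municipal income tax: $3,760.49 × 0.03 = $112.81
Paid family leave insurance: only $146,032.17 − $143,551.73 = $2,480.44 of this check is subject → $2,480.44 × 0.01 = $24.80
Medicare tax: $4,152.48 × 0.0175 = $72.67
SDI: $4,152.48 × 0.016 = $66.44
Health insurance premium: $139.11
Wage garnishment: $4,152.48 × 0.05 = $207.62
Total deductions = $391.99 + $112.81 + $24.80 + $72.67 + $66.44 + $139.11 + $207.62 = $1,015.44
Net pay = $4,152.48 − $1,015.44 = $3,137.04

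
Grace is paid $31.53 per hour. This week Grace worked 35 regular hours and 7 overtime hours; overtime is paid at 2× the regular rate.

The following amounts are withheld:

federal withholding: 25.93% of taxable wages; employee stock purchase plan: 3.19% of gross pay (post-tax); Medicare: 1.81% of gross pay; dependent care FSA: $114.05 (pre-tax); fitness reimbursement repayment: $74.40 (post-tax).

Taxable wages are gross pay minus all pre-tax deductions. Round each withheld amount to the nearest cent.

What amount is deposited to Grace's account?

$908.24

Regular pay: 35 × $31.53 = $1,103.55
Overtime pay: 7 × $31.53 × 2 = $441.42
Gross pay = $1,103.55 + $441.42 = $1,544.97
Dependent care FSA: $114.05
Taxable wages = $1,544.97 − $114.05 = $1,430.92
Federal withholding: $1,430.92 × 0.2593 = $371.04
Medicare: $1,544.97 × 0.0181 = $27.96
Fitness reimbursement repayment: $74.40
Employee stock purchase plan: $1,544.97 × 0.0319 = $49.28
Total deductions = $114.05 + $371.04 + $27.96 + $74.40 + $49.28 = $636.73
Net pay = $1,544.97 − $636.73 = $908.24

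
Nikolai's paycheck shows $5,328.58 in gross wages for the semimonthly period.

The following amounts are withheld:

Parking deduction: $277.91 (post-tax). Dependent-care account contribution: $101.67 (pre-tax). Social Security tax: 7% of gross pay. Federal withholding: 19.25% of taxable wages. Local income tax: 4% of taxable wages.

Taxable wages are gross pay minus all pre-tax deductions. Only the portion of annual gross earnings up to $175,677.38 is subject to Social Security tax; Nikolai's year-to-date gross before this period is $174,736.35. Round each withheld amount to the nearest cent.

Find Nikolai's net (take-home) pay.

$3,667.87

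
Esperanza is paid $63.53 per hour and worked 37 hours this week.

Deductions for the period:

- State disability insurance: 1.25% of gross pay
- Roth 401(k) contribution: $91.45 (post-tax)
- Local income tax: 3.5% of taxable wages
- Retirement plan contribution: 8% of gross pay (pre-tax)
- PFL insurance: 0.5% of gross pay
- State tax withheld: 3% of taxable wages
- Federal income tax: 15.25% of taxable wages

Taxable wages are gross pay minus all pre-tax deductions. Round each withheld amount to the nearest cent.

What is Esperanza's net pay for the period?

Gross pay: 37 × $63.53 = $2350.61
Retirement plan contribution: $2350.61 × 0.08 = $188.05
Taxable wages = $2350.61 − $188.05 = $2162.56
State tax withheld: $2162.56 × 0.03 = $64.88
Local income tax: $2162.56 × 0.035 = $75.69
Federal income tax: $2162.56 × 0.1525 = $329.79
State disability insurance: $2350.61 × 0.0125 = $29.38
PFL insurance: $2350.61 × 0.005 = $11.75
Roth 401(k) contribution: $91.45
Total deductions = $188.05 + $64.88 + $75.69 + $329.79 + $29.38 + $11.75 + $91.45 = $790.99
Net pay = $2350.61 − $790.99 = $1559.62

$1559.62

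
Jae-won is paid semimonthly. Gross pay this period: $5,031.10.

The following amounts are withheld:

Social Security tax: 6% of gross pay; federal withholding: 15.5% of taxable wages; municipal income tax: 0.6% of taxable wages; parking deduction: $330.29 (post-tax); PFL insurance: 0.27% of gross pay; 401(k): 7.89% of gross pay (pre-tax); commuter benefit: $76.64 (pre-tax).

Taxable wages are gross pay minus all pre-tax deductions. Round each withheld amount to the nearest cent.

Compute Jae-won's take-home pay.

Commuter benefit: $76.64
401(k): $5,031.10 × 0.0789 = $396.95
Pre-tax total = $76.64 + $396.95 = $473.59
Taxable wages = $5,031.10 − $473.59 = $4,557.51
Municipal income tax: $4,557.51 × 0.006 = $27.35
Federal withholding: $4,557.51 × 0.155 = $706.41
PFL insurance: $5,031.10 × 0.0027 = $13.58
Social Security tax: $5,031.10 × 0.06 = $301.87
Parking deduction: $330.29
Total deductions = $76.64 + $396.95 + $27.35 + $706.41 + $13.58 + $301.87 + $330.29 = $1,853.09
Net pay = $5,031.10 − $1,853.09 = $3,178.01

$3,178.01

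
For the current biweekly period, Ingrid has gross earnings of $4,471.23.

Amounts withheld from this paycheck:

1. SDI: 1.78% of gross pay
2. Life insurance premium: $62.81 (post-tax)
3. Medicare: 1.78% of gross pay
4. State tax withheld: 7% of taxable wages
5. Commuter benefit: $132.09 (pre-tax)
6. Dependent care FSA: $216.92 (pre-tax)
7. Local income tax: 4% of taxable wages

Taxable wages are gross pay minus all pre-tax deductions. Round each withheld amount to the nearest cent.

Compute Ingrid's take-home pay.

$3,446.78

Commuter benefit: $132.09
Dependent care FSA: $216.92
Pre-tax total = $132.09 + $216.92 = $349.01
Taxable wages = $4,471.23 − $349.01 = $4,122.22
Local income tax: $4,122.22 × 0.04 = $164.89
State tax withheld: $4,122.22 × 0.07 = $288.56
SDI: $4,471.23 × 0.0178 = $79.59
Medicare: $4,471.23 × 0.0178 = $79.59
Life insurance premium: $62.81
Total deductions = $132.09 + $216.92 + $164.89 + $288.56 + $79.59 + $79.59 + $62.81 = $1,024.45
Net pay = $4,471.23 − $1,024.45 = $3,446.78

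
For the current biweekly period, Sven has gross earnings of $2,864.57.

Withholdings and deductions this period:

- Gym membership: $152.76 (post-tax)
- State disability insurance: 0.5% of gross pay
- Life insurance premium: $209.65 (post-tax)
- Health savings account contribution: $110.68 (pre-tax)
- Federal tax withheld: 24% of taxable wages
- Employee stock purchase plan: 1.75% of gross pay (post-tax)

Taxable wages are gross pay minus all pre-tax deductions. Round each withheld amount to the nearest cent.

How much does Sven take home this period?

Health savings account contribution: $110.68
Taxable wages = $2,864.57 − $110.68 = $2,753.89
Federal tax withheld: $2,753.89 × 0.24 = $660.93
State disability insurance: $2,864.57 × 0.005 = $14.32
Gym membership: $152.76
Life insurance premium: $209.65
Employee stock purchase plan: $2,864.57 × 0.0175 = $50.13
Total deductions = $110.68 + $660.93 + $14.32 + $152.76 + $209.65 + $50.13 = $1,198.47
Net pay = $2,864.57 − $1,198.47 = $1,666.10

$1,666.10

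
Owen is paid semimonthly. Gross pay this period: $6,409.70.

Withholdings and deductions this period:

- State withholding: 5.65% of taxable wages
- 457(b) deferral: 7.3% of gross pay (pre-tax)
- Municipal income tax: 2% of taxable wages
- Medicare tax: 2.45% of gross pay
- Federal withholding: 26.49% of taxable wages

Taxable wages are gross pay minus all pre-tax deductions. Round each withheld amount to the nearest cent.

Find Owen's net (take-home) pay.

$3,756.22

457(b) deferral: $6,409.70 × 0.073 = $467.91
Taxable wages = $6,409.70 − $467.91 = $5,941.79
State withholding: $5,941.79 × 0.0565 = $335.71
Municipal income tax: $5,941.79 × 0.02 = $118.84
Federal withholding: $5,941.79 × 0.2649 = $1,573.98
Medicare tax: $6,409.70 × 0.0245 = $157.04
Total deductions = $467.91 + $335.71 + $118.84 + $1,573.98 + $157.04 = $2,653.48
Net pay = $6,409.70 − $2,653.48 = $3,756.22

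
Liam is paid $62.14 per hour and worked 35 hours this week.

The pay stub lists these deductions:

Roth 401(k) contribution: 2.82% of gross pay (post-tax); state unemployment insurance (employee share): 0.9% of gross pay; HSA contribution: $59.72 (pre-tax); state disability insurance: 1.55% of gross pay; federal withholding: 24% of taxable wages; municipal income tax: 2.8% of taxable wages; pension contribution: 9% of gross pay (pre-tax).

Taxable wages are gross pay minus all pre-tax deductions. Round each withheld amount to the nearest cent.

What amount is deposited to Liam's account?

$1,290.42

Gross pay: 35 × $62.14 = $2,174.90
HSA contribution: $59.72
Pension contribution: $2,174.90 × 0.09 = $195.74
Pre-tax total = $59.72 + $195.74 = $255.46
Taxable wages = $2,174.90 − $255.46 = $1,919.44
Federal withholding: $1,919.44 × 0.24 = $460.67
Municipal income tax: $1,919.44 × 0.028 = $53.74
State disability insurance: $2,174.90 × 0.0155 = $33.71
State unemployment insurance (employee share): $2,174.90 × 0.009 = $19.57
Roth 401(k) contribution: $2,174.90 × 0.0282 = $61.33
Total deductions = $59.72 + $195.74 + $460.67 + $53.74 + $33.71 + $19.57 + $61.33 = $884.48
Net pay = $2,174.90 − $884.48 = $1,290.42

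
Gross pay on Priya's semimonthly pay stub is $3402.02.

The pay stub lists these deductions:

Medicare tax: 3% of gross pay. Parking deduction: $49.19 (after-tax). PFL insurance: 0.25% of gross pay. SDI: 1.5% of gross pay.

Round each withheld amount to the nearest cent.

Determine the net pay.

$3191.23

Medicare tax: $3402.02 × 0.03 = $102.06
SDI: $3402.02 × 0.015 = $51.03
PFL insurance: $3402.02 × 0.0025 = $8.51
Parking deduction: $49.19
Total deductions = $102.06 + $51.03 + $8.51 + $49.19 = $210.79
Net pay = $3402.02 − $210.79 = $3191.23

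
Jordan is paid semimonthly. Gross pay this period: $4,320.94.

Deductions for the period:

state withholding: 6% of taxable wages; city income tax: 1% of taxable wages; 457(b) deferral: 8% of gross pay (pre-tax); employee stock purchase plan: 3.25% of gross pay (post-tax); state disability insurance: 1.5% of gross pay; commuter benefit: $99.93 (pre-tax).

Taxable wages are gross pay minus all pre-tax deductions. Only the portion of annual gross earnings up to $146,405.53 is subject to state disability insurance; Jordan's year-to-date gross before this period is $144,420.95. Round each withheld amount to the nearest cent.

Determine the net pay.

$3,433.86

457(b) deferral: $4,320.94 × 0.08 = $345.68
Commuter benefit: $99.93
Pre-tax total = $345.68 + $99.93 = $445.61
Taxable wages = $4,320.94 − $445.61 = $3,875.33
State withholding: $3,875.33 × 0.06 = $232.52
City income tax: $3,875.33 × 0.01 = $38.75
State disability insurance: only $146,405.53 − $144,420.95 = $1,984.58 of this check is subject → $1,984.58 × 0.015 = $29.77
Employee stock purchase plan: $4,320.94 × 0.0325 = $140.43
Total deductions = $345.68 + $99.93 + $232.52 + $38.75 + $29.77 + $140.43 = $887.08
Net pay = $4,320.94 − $887.08 = $3,433.86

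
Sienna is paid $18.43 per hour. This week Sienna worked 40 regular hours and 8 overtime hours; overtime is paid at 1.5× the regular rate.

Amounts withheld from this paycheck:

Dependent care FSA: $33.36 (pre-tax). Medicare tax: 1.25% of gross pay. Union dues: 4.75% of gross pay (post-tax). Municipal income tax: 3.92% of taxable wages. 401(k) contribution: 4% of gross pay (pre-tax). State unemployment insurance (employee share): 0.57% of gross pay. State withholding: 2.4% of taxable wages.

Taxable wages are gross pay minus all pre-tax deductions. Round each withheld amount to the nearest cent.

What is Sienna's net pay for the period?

Regular pay: 40 × $18.43 = $737.20
Overtime pay: 8 × $18.43 × 1.5 = $221.16
Gross pay = $737.20 + $221.16 = $958.36
Dependent care FSA: $33.36
401(k) contribution: $958.36 × 0.04 = $38.33
Pre-tax total = $33.36 + $38.33 = $71.69
Taxable wages = $958.36 − $71.69 = $886.67
State withholding: $886.67 × 0.024 = $21.28
Municipal income tax: $886.67 × 0.0392 = $34.76
State unemployment insurance (employee share): $958.36 × 0.0057 = $5.46
Medicare tax: $958.36 × 0.0125 = $11.98
Union dues: $958.36 × 0.0475 = $45.52
Total deductions = $33.36 + $38.33 + $21.28 + $34.76 + $5.46 + $11.98 + $45.52 = $190.69
Net pay = $958.36 − $190.69 = $767.67

$767.67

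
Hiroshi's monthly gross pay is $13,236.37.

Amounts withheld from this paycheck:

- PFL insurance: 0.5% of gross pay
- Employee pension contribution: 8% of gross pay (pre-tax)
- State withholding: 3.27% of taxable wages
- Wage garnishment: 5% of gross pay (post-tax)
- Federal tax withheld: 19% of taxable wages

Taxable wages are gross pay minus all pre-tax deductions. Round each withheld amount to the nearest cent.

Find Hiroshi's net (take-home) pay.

Employee pension contribution: $13,236.37 × 0.08 = $1,058.91
Taxable wages = $13,236.37 − $1,058.91 = $12,177.46
Federal tax withheld: $12,177.46 × 0.19 = $2,313.72
State withholding: $12,177.46 × 0.0327 = $398.20
PFL insurance: $13,236.37 × 0.005 = $66.18
Wage garnishment: $13,236.37 × 0.05 = $661.82
Total deductions = $1,058.91 + $2,313.72 + $398.20 + $66.18 + $661.82 = $4,498.83
Net pay = $13,236.37 − $4,498.83 = $8,737.54

$8,737.54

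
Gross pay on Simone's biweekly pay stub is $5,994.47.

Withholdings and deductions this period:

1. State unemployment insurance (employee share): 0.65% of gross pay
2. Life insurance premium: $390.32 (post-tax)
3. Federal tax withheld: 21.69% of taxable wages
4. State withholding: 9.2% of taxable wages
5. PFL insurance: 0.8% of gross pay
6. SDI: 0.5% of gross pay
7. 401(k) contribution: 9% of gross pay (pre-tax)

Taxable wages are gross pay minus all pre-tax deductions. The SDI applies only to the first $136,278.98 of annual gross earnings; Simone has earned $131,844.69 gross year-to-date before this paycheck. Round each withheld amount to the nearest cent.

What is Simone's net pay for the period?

$3,270.52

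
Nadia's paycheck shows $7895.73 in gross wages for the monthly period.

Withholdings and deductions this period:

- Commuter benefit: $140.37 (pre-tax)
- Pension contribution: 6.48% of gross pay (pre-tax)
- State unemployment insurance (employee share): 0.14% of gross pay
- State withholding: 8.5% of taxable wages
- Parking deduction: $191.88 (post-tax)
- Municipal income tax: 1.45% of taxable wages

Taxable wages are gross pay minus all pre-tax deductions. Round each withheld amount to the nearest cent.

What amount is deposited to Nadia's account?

$6320.04

Commuter benefit: $140.37
Pension contribution: $7895.73 × 0.0648 = $511.64
Pre-tax total = $140.37 + $511.64 = $652.01
Taxable wages = $7895.73 − $652.01 = $7243.72
State withholding: $7243.72 × 0.085 = $615.72
Municipal income tax: $7243.72 × 0.0145 = $105.03
State unemployment insurance (employee share): $7895.73 × 0.0014 = $11.05
Parking deduction: $191.88
Total deductions = $140.37 + $511.64 + $615.72 + $105.03 + $11.05 + $191.88 = $1575.69
Net pay = $7895.73 − $1575.69 = $6320.04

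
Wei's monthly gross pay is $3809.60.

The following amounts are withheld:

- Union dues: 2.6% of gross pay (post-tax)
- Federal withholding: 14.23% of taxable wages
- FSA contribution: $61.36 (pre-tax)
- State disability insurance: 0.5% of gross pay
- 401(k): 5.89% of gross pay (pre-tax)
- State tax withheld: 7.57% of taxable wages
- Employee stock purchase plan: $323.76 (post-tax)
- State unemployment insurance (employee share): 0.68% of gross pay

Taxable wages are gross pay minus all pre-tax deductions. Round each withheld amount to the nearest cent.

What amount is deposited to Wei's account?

401(k): $3809.60 × 0.0589 = $224.39
FSA contribution: $61.36
Pre-tax total = $224.39 + $61.36 = $285.75
Taxable wages = $3809.60 − $285.75 = $3523.85
Federal withholding: $3523.85 × 0.1423 = $501.44
State tax withheld: $3523.85 × 0.0757 = $266.76
State unemployment insurance (employee share): $3809.60 × 0.0068 = $25.91
State disability insurance: $3809.60 × 0.005 = $19.05
Employee stock purchase plan: $323.76
Union dues: $3809.60 × 0.026 = $99.05
Total deductions = $224.39 + $61.36 + $501.44 + $266.76 + $25.91 + $19.05 + $323.76 + $99.05 = $1521.72
Net pay = $3809.60 − $1521.72 = $2287.88

$2287.88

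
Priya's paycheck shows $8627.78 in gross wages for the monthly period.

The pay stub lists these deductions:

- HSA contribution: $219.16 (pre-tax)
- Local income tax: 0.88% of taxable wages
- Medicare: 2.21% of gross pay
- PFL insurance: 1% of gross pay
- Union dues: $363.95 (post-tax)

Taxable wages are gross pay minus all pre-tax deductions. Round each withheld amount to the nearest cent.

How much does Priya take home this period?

$7693.72

HSA contribution: $219.16
Taxable wages = $8627.78 − $219.16 = $8408.62
Local income tax: $8408.62 × 0.0088 = $74.00
PFL insurance: $8627.78 × 0.01 = $86.28
Medicare: $8627.78 × 0.0221 = $190.67
Union dues: $363.95
Total deductions = $219.16 + $74.00 + $86.28 + $190.67 + $363.95 = $934.06
Net pay = $8627.78 − $934.06 = $7693.72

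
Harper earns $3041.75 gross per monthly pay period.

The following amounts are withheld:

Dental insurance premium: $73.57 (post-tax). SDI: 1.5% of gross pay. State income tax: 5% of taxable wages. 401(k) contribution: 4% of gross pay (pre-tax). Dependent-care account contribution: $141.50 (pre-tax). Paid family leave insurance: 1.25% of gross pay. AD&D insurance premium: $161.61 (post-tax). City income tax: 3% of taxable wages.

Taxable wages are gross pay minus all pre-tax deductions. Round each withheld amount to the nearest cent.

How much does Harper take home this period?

$2237.46

Dependent-care account contribution: $141.50
401(k) contribution: $3041.75 × 0.04 = $121.67
Pre-tax total = $141.50 + $121.67 = $263.17
Taxable wages = $3041.75 − $263.17 = $2778.58
City income tax: $2778.58 × 0.03 = $83.36
State income tax: $2778.58 × 0.05 = $138.93
SDI: $3041.75 × 0.015 = $45.63
Paid family leave insurance: $3041.75 × 0.0125 = $38.02
AD&D insurance premium: $161.61
Dental insurance premium: $73.57
Total deductions = $141.50 + $121.67 + $83.36 + $138.93 + $45.63 + $38.02 + $161.61 + $73.57 = $804.29
Net pay = $3041.75 − $804.29 = $2237.46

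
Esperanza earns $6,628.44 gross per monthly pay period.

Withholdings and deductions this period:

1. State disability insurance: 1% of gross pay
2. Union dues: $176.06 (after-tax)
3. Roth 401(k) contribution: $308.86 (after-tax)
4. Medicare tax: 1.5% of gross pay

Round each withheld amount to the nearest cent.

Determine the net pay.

$5,977.81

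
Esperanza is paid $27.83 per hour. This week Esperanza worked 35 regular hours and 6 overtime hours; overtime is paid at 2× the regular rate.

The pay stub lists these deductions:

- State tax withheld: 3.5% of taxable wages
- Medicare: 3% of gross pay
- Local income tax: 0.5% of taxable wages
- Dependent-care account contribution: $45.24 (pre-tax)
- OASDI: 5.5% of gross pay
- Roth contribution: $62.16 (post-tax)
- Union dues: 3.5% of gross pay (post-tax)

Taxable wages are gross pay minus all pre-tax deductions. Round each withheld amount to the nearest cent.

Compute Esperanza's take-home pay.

Regular pay: 35 × $27.83 = $974.05
Overtime pay: 6 × $27.83 × 2 = $333.96
Gross pay = $974.05 + $333.96 = $1,308.01
Dependent-care account contribution: $45.24
Taxable wages = $1,308.01 − $45.24 = $1,262.77
Local income tax: $1,262.77 × 0.005 = $6.31
State tax withheld: $1,262.77 × 0.035 = $44.20
OASDI: $1,308.01 × 0.055 = $71.94
Medicare: $1,308.01 × 0.03 = $39.24
Roth contribution: $62.16
Union dues: $1,308.01 × 0.035 = $45.78
Total deductions = $45.24 + $6.31 + $44.20 + $71.94 + $39.24 + $62.16 + $45.78 = $314.87
Net pay = $1,308.01 − $314.87 = $993.14

$993.14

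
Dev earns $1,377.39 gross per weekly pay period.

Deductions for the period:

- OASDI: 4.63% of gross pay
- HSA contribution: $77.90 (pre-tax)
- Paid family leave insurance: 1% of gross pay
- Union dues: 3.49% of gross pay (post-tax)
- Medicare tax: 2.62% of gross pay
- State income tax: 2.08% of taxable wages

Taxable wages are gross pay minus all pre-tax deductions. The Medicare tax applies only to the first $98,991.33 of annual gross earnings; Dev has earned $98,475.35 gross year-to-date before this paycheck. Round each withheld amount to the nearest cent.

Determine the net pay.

HSA contribution: $77.90
Taxable wages = $1,377.39 − $77.90 = $1,299.49
State income tax: $1,299.49 × 0.0208 = $27.03
Medicare tax: only $98,991.33 − $98,475.35 = $515.98 of this check is subject → $515.98 × 0.0262 = $13.52
OASDI: $1,377.39 × 0.0463 = $63.77
Paid family leave insurance: $1,377.39 × 0.01 = $13.77
Union dues: $1,377.39 × 0.0349 = $48.07
Total deductions = $77.90 + $27.03 + $13.52 + $63.77 + $13.77 + $48.07 = $244.06
Net pay = $1,377.39 − $244.06 = $1,133.33

$1,133.33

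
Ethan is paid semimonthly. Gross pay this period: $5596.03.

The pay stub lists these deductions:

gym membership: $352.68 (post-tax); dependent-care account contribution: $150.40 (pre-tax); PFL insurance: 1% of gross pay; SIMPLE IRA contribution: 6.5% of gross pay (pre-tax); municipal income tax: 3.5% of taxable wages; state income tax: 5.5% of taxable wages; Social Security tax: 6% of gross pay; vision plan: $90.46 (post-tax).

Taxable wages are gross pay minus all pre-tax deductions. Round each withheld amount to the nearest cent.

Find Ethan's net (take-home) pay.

Dependent-care account contribution: $150.40
SIMPLE IRA contribution: $5596.03 × 0.065 = $363.74
Pre-tax total = $150.40 + $363.74 = $514.14
Taxable wages = $5596.03 − $514.14 = $5081.89
State income tax: $5081.89 × 0.055 = $279.50
Municipal income tax: $5081.89 × 0.035 = $177.87
PFL insurance: $5596.03 × 0.01 = $55.96
Social Security tax: $5596.03 × 0.06 = $335.76
Vision plan: $90.46
Gym membership: $352.68
Total deductions = $150.40 + $363.74 + $279.50 + $177.87 + $55.96 + $335.76 + $90.46 + $352.68 = $1806.37
Net pay = $5596.03 − $1806.37 = $3789.66

$3789.66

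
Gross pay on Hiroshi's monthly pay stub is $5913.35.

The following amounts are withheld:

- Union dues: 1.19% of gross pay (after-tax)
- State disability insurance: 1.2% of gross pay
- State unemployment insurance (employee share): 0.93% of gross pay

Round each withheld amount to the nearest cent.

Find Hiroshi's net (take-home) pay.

$5717.03

State disability insurance: $5913.35 × 0.012 = $70.96
State unemployment insurance (employee share): $5913.35 × 0.0093 = $54.99
Union dues: $5913.35 × 0.0119 = $70.37
Total deductions = $70.96 + $54.99 + $70.37 = $196.32
Net pay = $5913.35 − $196.32 = $5717.03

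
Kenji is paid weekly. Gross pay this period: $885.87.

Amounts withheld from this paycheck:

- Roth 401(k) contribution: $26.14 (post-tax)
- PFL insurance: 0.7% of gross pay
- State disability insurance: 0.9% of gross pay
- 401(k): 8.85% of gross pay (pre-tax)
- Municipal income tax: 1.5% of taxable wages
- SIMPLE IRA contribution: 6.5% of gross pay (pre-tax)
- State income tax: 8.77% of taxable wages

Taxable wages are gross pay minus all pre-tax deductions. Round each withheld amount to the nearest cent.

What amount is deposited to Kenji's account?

$632.56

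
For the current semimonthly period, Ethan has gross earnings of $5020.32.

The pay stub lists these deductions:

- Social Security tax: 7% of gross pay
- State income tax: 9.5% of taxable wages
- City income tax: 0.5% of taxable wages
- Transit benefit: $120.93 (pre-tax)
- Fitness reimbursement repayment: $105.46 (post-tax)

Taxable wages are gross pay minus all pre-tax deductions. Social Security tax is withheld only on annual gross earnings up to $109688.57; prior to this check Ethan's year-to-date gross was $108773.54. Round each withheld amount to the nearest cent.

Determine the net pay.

Transit benefit: $120.93
Taxable wages = $5020.32 − $120.93 = $4899.39
City income tax: $4899.39 × 0.005 = $24.50
State income tax: $4899.39 × 0.095 = $465.44
Social Security tax: only $109688.57 − $108773.54 = $915.03 of this check is subject → $915.03 × 0.07 = $64.05
Fitness reimbursement repayment: $105.46
Total deductions = $120.93 + $24.50 + $465.44 + $64.05 + $105.46 = $780.38
Net pay = $5020.32 − $780.38 = $4239.94

$4239.94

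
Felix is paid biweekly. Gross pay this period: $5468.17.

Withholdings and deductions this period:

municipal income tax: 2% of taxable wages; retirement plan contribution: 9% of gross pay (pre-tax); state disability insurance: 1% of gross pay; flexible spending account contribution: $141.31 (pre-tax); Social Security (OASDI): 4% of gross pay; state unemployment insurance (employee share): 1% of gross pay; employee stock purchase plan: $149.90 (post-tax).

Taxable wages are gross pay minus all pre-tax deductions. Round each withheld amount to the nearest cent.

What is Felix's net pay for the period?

Retirement plan contribution: $5468.17 × 0.09 = $492.14
Flexible spending account contribution: $141.31
Pre-tax total = $492.14 + $141.31 = $633.45
Taxable wages = $5468.17 − $633.45 = $4834.72
Municipal income tax: $4834.72 × 0.02 = $96.69
Social Security (OASDI): $5468.17 × 0.04 = $218.73
State unemployment insurance (employee share): $5468.17 × 0.01 = $54.68
State disability insurance: $5468.17 × 0.01 = $54.68
Employee stock purchase plan: $149.90
Total deductions = $492.14 + $141.31 + $96.69 + $218.73 + $54.68 + $54.68 + $149.90 = $1208.13
Net pay = $5468.17 − $1208.13 = $4260.04

$4260.04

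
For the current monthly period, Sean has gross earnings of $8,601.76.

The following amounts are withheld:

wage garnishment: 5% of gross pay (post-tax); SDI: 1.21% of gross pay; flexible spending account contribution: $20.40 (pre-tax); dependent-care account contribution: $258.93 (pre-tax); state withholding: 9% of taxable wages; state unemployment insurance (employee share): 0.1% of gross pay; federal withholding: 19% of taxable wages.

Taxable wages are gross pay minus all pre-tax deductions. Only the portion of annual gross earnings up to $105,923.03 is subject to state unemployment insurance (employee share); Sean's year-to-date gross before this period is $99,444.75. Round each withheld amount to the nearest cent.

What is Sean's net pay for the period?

$5,451.50

Flexible spending account contribution: $20.40
Dependent-care account contribution: $258.93
Pre-tax total = $20.40 + $258.93 = $279.33
Taxable wages = $8,601.76 − $279.33 = $8,322.43
Federal withholding: $8,322.43 × 0.19 = $1,581.26
State withholding: $8,322.43 × 0.09 = $749.02
SDI: $8,601.76 × 0.0121 = $104.08
State unemployment insurance (employee share): only $105,923.03 − $99,444.75 = $6,478.28 of this check is subject → $6,478.28 × 0.001 = $6.48
Wage garnishment: $8,601.76 × 0.05 = $430.09
Total deductions = $20.40 + $258.93 + $1,581.26 + $749.02 + $104.08 + $6.48 + $430.09 = $3,150.26
Net pay = $8,601.76 − $3,150.26 = $5,451.50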